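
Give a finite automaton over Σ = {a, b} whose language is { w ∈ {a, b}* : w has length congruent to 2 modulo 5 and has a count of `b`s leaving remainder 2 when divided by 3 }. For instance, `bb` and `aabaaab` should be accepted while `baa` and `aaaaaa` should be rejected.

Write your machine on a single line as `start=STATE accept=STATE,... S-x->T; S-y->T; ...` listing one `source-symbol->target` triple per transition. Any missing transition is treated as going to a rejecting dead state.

start=q0; accept=q5; q0-a->q1; q0-b->q2; q1-a->q3; q1-b->q4; q2-a->q4; q2-b->q5; q3-a->q6; q3-b->q7; q4-a->q7; q4-b->q8; q5-a->q8; q5-b->q6; q6-a->q9; q6-b->q10; q7-a->q10; q7-b->q11; q8-a->q11; q8-b->q9; q9-a->q0; q9-b->q12; q10-a->q12; q10-b->q13; q11-a->q13; q11-b->q0; q12-a->q2; q12-b->q14; q13-a->q14; q13-b->q1; q14-a->q5; q14-b->q3

Handle the two conditions separately and then intersect. The first has 5 states tracking the input length modulo 5; the second has 3 states tracking the count of `b`s modulo 3. A product state is a pair (one from each), accepting exactly when both do.
With 15 states:
          a    b  
>  q0     q1   q2 
   q1     q3   q4 
   q2     q4   q5 
   q3     q6   q7 
   q4     q7   q8 
 * q5     q8   q6 
   q6     q9  q10 
   q7    q10  q11 
   q8    q11   q9 
   q9     q0  q12 
   q10   q12  q13 
   q11   q13   q0 
   q12    q2  q14 
   q13   q14   q1 
   q14    q5   q3 
(> = start, * = accepting)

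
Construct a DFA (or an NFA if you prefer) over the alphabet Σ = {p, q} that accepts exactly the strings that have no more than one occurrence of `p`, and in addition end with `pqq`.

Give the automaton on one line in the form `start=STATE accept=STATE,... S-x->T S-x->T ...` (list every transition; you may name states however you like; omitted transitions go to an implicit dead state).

Handle the two conditions separately and then intersect. One (3 states) tracks the count of `p`s, saturating at 2; the other (4 states) tracks how much of the suffix `pqq` has currently been matched. Each combined state is a pair, one component from each; accept when both components accept. After merging equivalent states the machine shrinks.
5 states suffice.
       p  q 
>  A   B  A 
   B   C  D 
   C   C  C 
   D   C  E 
 * E   C  C 
(> = start, * = accepting)

start=A accept=E A-p->B A-q->A B-p->C B-q->D C-p->C C-q->C D-p->C D-q->E E-p->C E-q->C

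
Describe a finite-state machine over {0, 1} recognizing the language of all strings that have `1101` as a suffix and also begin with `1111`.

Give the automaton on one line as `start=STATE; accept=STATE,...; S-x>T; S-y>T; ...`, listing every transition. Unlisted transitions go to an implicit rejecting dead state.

start=s0; accept=s8; s0-0>s1; s0-1>s2; s1-0>s1; s1-1>s1; s2-0>s1; s2-1>s3; s3-0>s1; s3-1>s4; s4-0>s1; s4-1>s5; s5-0>s6; s5-1>s5; s6-0>s7; s6-1>s8; s7-0>s7; s7-1>s9; s8-0>s7; s8-1>s5; s9-0>s7; s9-1>s5

Handle the two conditions separately and then intersect. One (5 states) tracks how much of the suffix `1101` has currently been matched; the other (6 states) tracks whether the input so far still matches the prefix `1111`. Each combined state is a pair, one component from each; accept when both components accept. Minimizing collapses redundant product states.
With 10 states:
        0   1  
>  s0   s1  s2 
   s1   s1  s1 
   s2   s1  s3 
   s3   s1  s4 
   s4   s1  s5 
   s5   s6  s5 
   s6   s7  s8 
   s7   s7  s9 
 * s8   s7  s5 
   s9   s7  s5 
(> = start, * = accepting)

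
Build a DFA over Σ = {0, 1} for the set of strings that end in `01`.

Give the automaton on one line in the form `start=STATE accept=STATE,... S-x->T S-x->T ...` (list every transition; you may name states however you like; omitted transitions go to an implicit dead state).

Remember how much of `01` the current input suffix matches. State A means no match yet; B means the last symbol is `0`; C means the last 2 symbols are `01`. Only C accepts. On a mismatch, fall back to the longest proper suffix that is still a prefix of `01`.
A 3-state machine:
       0  1 
>  A   B  A 
   B   B  C 
 * C   B  A 
(> = start, * = accepting)

start=A accept=C A-0->B A-1->A B-0->B B-1->C C-0->B C-1->A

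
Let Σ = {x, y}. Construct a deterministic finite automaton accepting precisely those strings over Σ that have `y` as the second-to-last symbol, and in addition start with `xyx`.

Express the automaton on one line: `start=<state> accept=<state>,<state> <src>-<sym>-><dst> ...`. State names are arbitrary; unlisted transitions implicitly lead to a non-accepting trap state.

start=A accept=I,L A-x->B A-y->C B-x->D B-y->E C-x->F C-y->G D-x->D D-y->H E-x->I E-y->G F-x->D F-y->H G-x->F G-y->G H-x->F H-y->G I-x->J I-y->K J-x->J J-y->K K-x->I K-y->L L-x->I L-y->L

Build one automaton per condition and run them in lockstep. The first has 7 states tracking the last 2 symbols read; the second has 5 states tracking whether the input so far still matches the prefix `xyx`. A product state is a pair (one from each), accepting exactly when both do.
With 12 states:
       x  y 
>  A   B  C 
   B   D  E 
   C   F  G 
   D   D  H 
   E   I  G 
   F   D  H 
   G   F  G 
   H   F  G 
 * I   J  K 
   J   J  K 
   K   I  L 
 * L   I  L 
(> = start, * = accepting)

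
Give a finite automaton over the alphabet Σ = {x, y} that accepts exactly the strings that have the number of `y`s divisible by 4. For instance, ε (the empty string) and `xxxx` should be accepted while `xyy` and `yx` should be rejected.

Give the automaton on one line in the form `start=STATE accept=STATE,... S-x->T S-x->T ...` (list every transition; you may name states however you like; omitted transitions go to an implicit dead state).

Keep the running count of `y`s modulo 4: each `y` advances along the cycle S0 → S1 → S2 → S3 → S0 while other symbols loop. Accept at S0.
A 4-state machine:
        x   y  
>* S0   S0  S1 
   S1   S1  S2 
   S2   S2  S3 
   S3   S3  S0 
(> = start, * = accepting)

start=S0 accept=S0 S0-x->S0 S0-y->S1 S1-x->S1 S1-y->S2 S2-x->S2 S2-y->S3 S3-x->S3 S3-y->S0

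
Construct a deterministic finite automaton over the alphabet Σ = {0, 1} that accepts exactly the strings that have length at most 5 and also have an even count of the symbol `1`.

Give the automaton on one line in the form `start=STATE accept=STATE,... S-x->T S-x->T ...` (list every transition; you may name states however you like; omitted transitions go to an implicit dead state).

start=q0 accept=q0,q1,q3,q5,q7,q9 q0-0->q1 q0-1->q2 q1-0->q3 q1-1->q4 q2-0->q4 q2-1->q3 q3-0->q5 q3-1->q6 q4-0->q6 q4-1->q5 q5-0->q7 q5-1->q8 q6-0->q8 q6-1->q7 q7-0->q9 q7-1->q10 q8-0->q10 q8-1->q9 q9-0->q10 q9-1->q10 q10-0->q10 q10-1->q10

Handle the two conditions separately and then intersect. The first has 7 states tracking the input length, saturating at 6; the second has 2 states tracking the count of `1`s modulo 2. A product state is a pair (one from each), accepting exactly when both do. Equivalent product states are then merged.
11 states suffice.
          0    1  
>* q0     q1   q2 
 * q1     q3   q4 
   q2     q4   q3 
 * q3     q5   q6 
   q4     q6   q5 
 * q5     q7   q8 
   q6     q8   q7 
 * q7     q9  q10 
   q8    q10   q9 
 * q9    q10  q10 
   q10   q10  q10 
(> = start, * = accepting)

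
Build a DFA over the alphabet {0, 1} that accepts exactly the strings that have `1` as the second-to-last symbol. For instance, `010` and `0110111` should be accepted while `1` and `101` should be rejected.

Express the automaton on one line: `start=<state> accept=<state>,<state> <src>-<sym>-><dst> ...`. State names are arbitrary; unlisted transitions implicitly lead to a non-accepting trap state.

A DFA must remember the last 2 symbols (since which symbol is second-to-last isn't known until the input ends). Use one state per possible window of the last ≤2 symbols; accept from those whose window starts with `1`.
        0   1  
>  S0   S1  S2 
   S1   S3  S4 
   S2   S5  S6 
   S3   S3  S4 
   S4   S5  S6 
 * S5   S3  S4 
 * S6   S5  S6 
(> = start, * = accepting)

start=S0 accept=S5,S6 S0-0->S1 S0-1->S2 S1-0->S3 S1-1->S4 S2-0->S5 S2-1->S6 S3-0->S3 S3-1->S4 S4-0->S5 S4-1->S6 S5-0->S3 S5-1->S4 S6-0->S5 S6-1->S6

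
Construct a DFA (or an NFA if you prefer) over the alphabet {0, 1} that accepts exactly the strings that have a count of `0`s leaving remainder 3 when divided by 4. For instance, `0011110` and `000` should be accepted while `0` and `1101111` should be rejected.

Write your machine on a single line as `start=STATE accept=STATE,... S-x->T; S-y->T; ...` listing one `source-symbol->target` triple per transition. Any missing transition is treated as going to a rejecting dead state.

Keep the running count of `0`s modulo 4: each `0` advances along the cycle S0 → S1 → S2 → S3 → S0 while other symbols loop. Accept at S3.
A 4-state machine:
        0   1  
>  S0   S1  S0 
   S1   S2  S1 
   S2   S3  S2 
 * S3   S0  S3 
(> = start, * = accepting)

start=S0; accept=S3; S0-0->S1; S0-1->S0; S1-0->S2; S1-1->S1; S2-0->S3; S2-1->S2; S3-0->S0; S3-1->S3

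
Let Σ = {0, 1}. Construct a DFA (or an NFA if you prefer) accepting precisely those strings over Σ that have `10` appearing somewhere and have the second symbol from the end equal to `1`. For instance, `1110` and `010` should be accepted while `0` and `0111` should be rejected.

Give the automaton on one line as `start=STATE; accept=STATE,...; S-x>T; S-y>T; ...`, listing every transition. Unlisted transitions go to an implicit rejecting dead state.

Run two small machines in parallel and take their product. The first has 3 states tracking whether and how much of `10` has been seen; the second has 7 states tracking the last 2 symbols read. A product state is a pair (one from each), accepting exactly when both do.
10 states suffice.
        0   1  
>  s0   s1  s2 
   s1   s3  s4 
   s2   s5  s6 
   s3   s3  s4 
   s4   s5  s6 
 * s5   s7  s8 
   s6   s5  s6 
   s7   s7  s8 
   s8   s5  s9 
 * s9   s5  s9 
(> = start, * = accepting)

start=s0; accept=s5,s9; s0-0>s1; s0-1>s2; s1-0>s3; s1-1>s4; s2-0>s5; s2-1>s6; s3-0>s3; s3-1>s4; s4-0>s5; s4-1>s6; s5-0>s7; s5-1>s8; s6-0>s5; s6-1>s6; s7-0>s7; s7-1>s8; s8-0>s5; s8-1>s9; s9-0>s5; s9-1>s9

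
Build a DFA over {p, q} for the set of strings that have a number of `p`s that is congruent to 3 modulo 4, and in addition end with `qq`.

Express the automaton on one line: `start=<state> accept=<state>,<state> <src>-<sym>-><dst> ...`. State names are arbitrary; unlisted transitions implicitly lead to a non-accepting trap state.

start=s0 accept=s11 s0-p->s1 s0-q->s2 s1-p->s3 s1-q->s4 s2-p->s1 s2-q->s5 s3-p->s6 s3-q->s7 s4-p->s3 s4-q->s8 s5-p->s1 s5-q->s5 s6-p->s0 s6-q->s9 s7-p->s6 s7-q->s10 s8-p->s3 s8-q->s8 s9-p->s0 s9-q->s11 s10-p->s6 s10-q->s10 s11-p->s0 s11-q->s11

Build one automaton per condition and run them in lockstep. One (4 states) tracks the count of `p`s modulo 4; the other (3 states) tracks how much of the suffix `qq` has currently been matched. Each combined state is a pair, one component from each; accept when both components accept.
With 12 states:
          p    q  
>  s0     s1   s2 
   s1     s3   s4 
   s2     s1   s5 
   s3     s6   s7 
   s4     s3   s8 
   s5     s1   s5 
   s6     s0   s9 
   s7     s6  s10 
   s8     s3   s8 
   s9     s0  s11 
   s10    s6  s10 
 * s11    s0  s11 
(> = start, * = accepting)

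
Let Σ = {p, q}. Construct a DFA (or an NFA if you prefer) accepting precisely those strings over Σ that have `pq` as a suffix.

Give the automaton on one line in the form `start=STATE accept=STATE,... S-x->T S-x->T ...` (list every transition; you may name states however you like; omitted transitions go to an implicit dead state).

start=s0 accept=s2 s0-p->s1 s0-q->s0 s1-p->s1 s1-q->s2 s2-p->s1 s2-q->s0

Let each state record the length of the longest suffix of the input read so far that is also a prefix of `pq`. s1 means the last symbol is `p`; s2 means the last 2 symbols are `pq`. Accept only at s2, where the string currently ends in `pq`.
With 3 states:
        p   q  
>  s0   s1  s0 
   s1   s1  s2 
 * s2   s1  s0 
(> = start, * = accepting)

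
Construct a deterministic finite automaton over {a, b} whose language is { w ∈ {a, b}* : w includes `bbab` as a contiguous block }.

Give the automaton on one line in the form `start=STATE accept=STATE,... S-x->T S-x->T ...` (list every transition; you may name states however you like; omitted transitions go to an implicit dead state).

Track how much of `bbab` has been matched so far: state S0 is no progress, S4 is the absorbing accept state reached once `bbab` has occurred. Intermediate states record partial matches; on a mismatch, fall back to the longest reusable overlap.
With 5 states:
        a   b  
>  S0   S0  S1 
   S1   S0  S2 
   S2   S3  S2 
   S3   S0  S4 
 * S4   S4  S4 
(> = start, * = accepting)

start=S0 accept=S4 S0-a->S0 S0-b->S1 S1-a->S0 S1-b->S2 S2-a->S3 S2-b->S2 S3-a->S0 S3-b->S4 S4-a->S4 S4-b->S4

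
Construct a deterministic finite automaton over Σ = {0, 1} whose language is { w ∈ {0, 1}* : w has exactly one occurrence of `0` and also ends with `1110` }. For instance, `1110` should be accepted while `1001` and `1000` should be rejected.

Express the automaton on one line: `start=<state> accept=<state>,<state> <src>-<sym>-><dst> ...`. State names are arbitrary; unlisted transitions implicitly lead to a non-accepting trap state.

start=q0 accept=q5 q0-0->q1 q0-1->q2 q1-0->q1 q1-1->q1 q2-0->q1 q2-1->q3 q3-0->q1 q3-1->q4 q4-0->q5 q4-1->q4 q5-0->q1 q5-1->q1

Handle the two conditions separately and then intersect. The first has 3 states tracking the count of `0`s, saturating at 2; the second has 5 states tracking how much of the suffix `1110` has currently been matched. A product state is a pair (one from each), accepting exactly when both do. Equivalent product states are then merged.
With 6 states:
        0   1  
>  q0   q1  q2 
   q1   q1  q1 
   q2   q1  q3 
   q3   q1  q4 
   q4   q5  q4 
 * q5   q1  q1 
(> = start, * = accepting)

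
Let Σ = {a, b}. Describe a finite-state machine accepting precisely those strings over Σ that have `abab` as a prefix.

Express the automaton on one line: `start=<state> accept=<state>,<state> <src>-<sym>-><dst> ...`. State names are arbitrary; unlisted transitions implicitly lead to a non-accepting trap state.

start=S0 accept=S4 S0-a->S1 S0-b->S5 S1-a->S5 S1-b->S2 S2-a->S3 S2-b->S5 S3-a->S5 S3-b->S4 S4-a->S4 S4-b->S4 S5-a->S5 S5-b->S5

Walk along `abab` while the input agrees: from S0 take `a` to S1, and so on. Any deviation drops to the rejecting sink S5. Once S4 is reached the prefix is confirmed and every continuation is accepted.
With 6 states:
        a   b  
>  S0   S1  S5 
   S1   S5  S2 
   S2   S3  S5 
   S3   S5  S4 
 * S4   S4  S4 
   S5   S5  S5 
(> = start, * = accepting)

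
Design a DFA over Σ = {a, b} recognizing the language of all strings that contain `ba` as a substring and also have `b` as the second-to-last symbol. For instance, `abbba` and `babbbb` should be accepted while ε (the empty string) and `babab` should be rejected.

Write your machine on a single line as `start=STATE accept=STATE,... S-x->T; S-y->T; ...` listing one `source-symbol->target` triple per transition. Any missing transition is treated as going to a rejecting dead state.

start=q0; accept=q5,q9; q0-a->q1; q0-b->q2; q1-a->q3; q1-b->q4; q2-a->q5; q2-b->q6; q3-a->q3; q3-b->q4; q4-a->q5; q4-b->q6; q5-a->q7; q5-b->q8; q6-a->q5; q6-b->q6; q7-a->q7; q7-b->q8; q8-a->q5; q8-b->q9; q9-a->q5; q9-b->q9

Handle the two conditions separately and then intersect. The first has 3 states tracking whether and how much of `ba` has been seen; the second has 7 states tracking the last 2 symbols read. A product state is a pair (one from each), accepting exactly when both do.
10 states suffice.
        a   b  
>  q0   q1  q2 
   q1   q3  q4 
   q2   q5  q6 
   q3   q3  q4 
   q4   q5  q6 
 * q5   q7  q8 
   q6   q5  q6 
   q7   q7  q8 
   q8   q5  q9 
 * q9   q5  q9 
(> = start, * = accepting)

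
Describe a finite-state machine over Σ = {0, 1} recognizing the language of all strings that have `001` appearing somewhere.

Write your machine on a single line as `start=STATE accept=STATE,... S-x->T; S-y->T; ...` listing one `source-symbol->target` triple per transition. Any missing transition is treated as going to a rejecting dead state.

start=A; accept=D; A-0->B; A-1->A; B-0->C; B-1->A; C-0->C; C-1->D; D-0->D; D-1->D

States A..C record the length of the longest prefix of `001` that matches the current input suffix. Reaching D means `001` has been seen, and we stay there forever. Accept from D.
With 4 states:
       0  1 
>  A   B  A 
   B   C  A 
   C   C  D 
 * D   D  D 
(> = start, * = accepting)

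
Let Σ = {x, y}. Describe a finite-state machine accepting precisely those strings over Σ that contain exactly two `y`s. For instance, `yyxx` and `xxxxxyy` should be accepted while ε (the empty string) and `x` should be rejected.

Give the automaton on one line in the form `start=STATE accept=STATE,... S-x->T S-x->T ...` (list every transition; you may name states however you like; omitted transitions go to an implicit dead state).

start=q0 accept=q2 q0-x->q0 q0-y->q1 q1-x->q1 q1-y->q2 q2-x->q2 q2-y->q3 q3-x->q3 q3-y->q3

Count `y`s, saturating at 3: states q0 through q2 mean 0 through 2 `y`s seen; q3 means more than 2. Each `y` increments (capped at q3); other symbols loop. Accept from {q2}.
A 4-state machine:
        x   y  
>  q0   q0  q1 
   q1   q1  q2 
 * q2   q2  q3 
   q3   q3  q3 
(> = start, * = accepting)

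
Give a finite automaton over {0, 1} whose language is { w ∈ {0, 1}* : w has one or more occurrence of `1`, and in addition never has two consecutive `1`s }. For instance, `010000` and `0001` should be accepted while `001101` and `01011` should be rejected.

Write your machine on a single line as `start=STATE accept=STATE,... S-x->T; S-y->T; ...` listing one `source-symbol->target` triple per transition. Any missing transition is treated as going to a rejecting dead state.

Handle the two conditions separately and then intersect. The first has 3 states tracking the count of `1`s, saturating at 2; the second has 3 states tracking partial matches of the forbidden pattern `11`. A product state is a pair (one from each), accepting exactly when both do. After merging equivalent states the machine shrinks.
A 4-state machine:
        0   1  
>  S0   S0  S1 
 * S1   S2  S3 
 * S2   S2  S1 
   S3   S3  S3 
(> = start, * = accepting)

start=S0; accept=S1,S2; S0-0->S0; S0-1->S1; S1-0->S2; S1-1->S3; S2-0->S2; S2-1->S1; S3-0->S3; S3-1->S3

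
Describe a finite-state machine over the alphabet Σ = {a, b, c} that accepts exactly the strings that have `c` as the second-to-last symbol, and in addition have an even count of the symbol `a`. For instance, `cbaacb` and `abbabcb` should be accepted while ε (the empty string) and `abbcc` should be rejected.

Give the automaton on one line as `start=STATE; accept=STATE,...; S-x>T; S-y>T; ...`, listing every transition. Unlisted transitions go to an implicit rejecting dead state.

Run two small machines in parallel and take their product. The first has 13 states tracking the last 2 symbols read; the second has 2 states tracking the count of `a`s modulo 2. A product state is a pair (one from each), accepting exactly when both do.
          a    b    c  
>  S0     S1   S2   S3 
   S1     S4   S5   S6 
   S2     S7   S8   S9 
   S3    S10  S11  S12 
   S4    S13  S14  S15 
   S5    S16  S17  S18 
   S6    S19  S20  S21 
   S7     S4   S5   S6 
   S8     S7   S8   S9 
   S9    S10  S11  S12 
   S10    S4   S5   S6 
 * S11    S7   S8   S9 
 * S12   S10  S11  S12 
   S13    S4   S5   S6 
   S14    S7   S8   S9 
   S15   S10  S11  S12 
   S16   S13  S14  S15 
   S17   S16  S17  S18 
   S18   S19  S20  S21 
 * S19   S13  S14  S15 
   S20   S16  S17  S18 
   S21   S19  S20  S21 
(> = start, * = accepting)

start=S0; accept=S11,S12,S19; S0-a>S1; S0-b>S2; S0-c>S3; S1-a>S4; S1-b>S5; S1-c>S6; S2-a>S7; S2-b>S8; S2-c>S9; S3-a>S10; S3-b>S11; S3-c>S12; S4-a>S13; S4-b>S14; S4-c>S15; S5-a>S16; S5-b>S17; S5-c>S18; S6-a>S19; S6-b>S20; S6-c>S21; S7-a>S4; S7-b>S5; S7-c>S6; S8-a>S7; S8-b>S8; S8-c>S9; S9-a>S10; S9-b>S11; S9-c>S12; S10-a>S4; S10-b>S5; S10-c>S6; S11-a>S7; S11-b>S8; S11-c>S9; S12-a>S10; S12-b>S11; S12-c>S12; S13-a>S4; S13-b>S5; S13-c>S6; S14-a>S7; S14-b>S8; S14-c>S9; S15-a>S10; S15-b>S11; S15-c>S12; S16-a>S13; S16-b>S14; S16-c>S15; S17-a>S16; S17-b>S17; S17-c>S18; S18-a>S19; S18-b>S20; S18-c>S21; S19-a>S13; S19-b>S14; S19-c>S15; S20-a>S16; S20-b>S17; S20-c>S18; S21-a>S19; S21-b>S20; S21-c>S21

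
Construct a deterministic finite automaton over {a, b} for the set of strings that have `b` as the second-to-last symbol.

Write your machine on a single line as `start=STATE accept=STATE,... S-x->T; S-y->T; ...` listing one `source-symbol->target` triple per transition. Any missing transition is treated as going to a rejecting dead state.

Because acceptance depends on a position counted from the end, the machine has to buffer the most recent 2 symbols. Make each state the string of the last up-to-2 symbols read; on input `x` shift the window left and append `x`. Accept when the buffered window has length 2 and begins with `b`.
7 states suffice.
        a   b  
>  q0   q1  q2 
   q1   q3  q4 
   q2   q5  q6 
   q3   q3  q4 
   q4   q5  q6 
 * q5   q3  q4 
 * q6   q5  q6 
(> = start, * = accepting)

start=q0; accept=q5,q6; q0-a->q1; q0-b->q2; q1-a->q3; q1-b->q4; q2-a->q5; q2-b->q6; q3-a->q3; q3-b->q4; q4-a->q5; q4-b->q6; q5-a->q3; q5-b->q4; q6-a->q5; q6-b->q6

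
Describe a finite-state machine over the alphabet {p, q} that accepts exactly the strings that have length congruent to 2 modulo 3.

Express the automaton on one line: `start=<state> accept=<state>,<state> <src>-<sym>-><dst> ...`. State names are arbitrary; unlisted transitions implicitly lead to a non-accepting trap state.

start=A accept=C A-p->B A-q->B B-p->C B-q->C C-p->A C-q->A

Only the length mod 3 matters, so use a 3-cycle: from any state, every input symbol moves to the next state, wrapping C back to A. Mark C accepting.
3 states suffice.
       p  q 
>  A   B  B 
   B   C  C 
 * C   A  A 
(> = start, * = accepting)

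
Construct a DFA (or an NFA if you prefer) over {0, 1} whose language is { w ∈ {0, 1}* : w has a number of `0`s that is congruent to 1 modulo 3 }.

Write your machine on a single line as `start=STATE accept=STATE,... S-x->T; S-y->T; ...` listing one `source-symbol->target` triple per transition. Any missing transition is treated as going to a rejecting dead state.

The only thing that matters is how many `0`s have appeared, reduced mod 3. Use one state per residue: s0 for 0, …, s2 for 2. Reading `0` moves to the next residue; anything else stays put. s1 is accepting.
A 3-state machine:
        0   1  
>  s0   s1  s0 
 * s1   s2  s1 
   s2   s0  s2 
(> = start, * = accepting)

start=s0; accept=s1; s0-0->s1; s0-1->s0; s1-0->s2; s1-1->s1; s2-0->s0; s2-1->s2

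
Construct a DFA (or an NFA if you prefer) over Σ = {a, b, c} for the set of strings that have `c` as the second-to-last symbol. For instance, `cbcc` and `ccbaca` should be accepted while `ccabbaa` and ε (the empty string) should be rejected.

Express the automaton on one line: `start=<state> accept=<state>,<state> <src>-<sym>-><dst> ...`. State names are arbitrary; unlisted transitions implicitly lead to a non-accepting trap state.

start=q0 accept=q10,q11,q12 q0-a->q1 q0-b->q2 q0-c->q3 q1-a->q4 q1-b->q5 q1-c->q6 q2-a->q7 q2-b->q8 q2-c->q9 q3-a->q10 q3-b->q11 q3-c->q12 q4-a->q4 q4-b->q5 q4-c->q6 q5-a->q7 q5-b->q8 q5-c->q9 q6-a->q10 q6-b->q11 q6-c->q12 q7-a->q4 q7-b->q5 q7-c->q6 q8-a->q7 q8-b->q8 q8-c->q9 q9-a->q10 q9-b->q11 q9-c->q12 q10-a->q4 q10-b->q5 q10-c->q6 q11-a->q7 q11-b->q8 q11-c->q9 q12-a->q10 q12-b->q11 q12-c->q12

Because acceptance depends on a position counted from the end, the machine has to buffer the most recent 2 symbols. Make each state the string of the last up-to-2 symbols read; on input `x` shift the window left and append `x`. Accept when the buffered window has length 2 and begins with `c`.
          a    b    c  
>  q0     q1   q2   q3 
   q1     q4   q5   q6 
   q2     q7   q8   q9 
   q3    q10  q11  q12 
   q4     q4   q5   q6 
   q5     q7   q8   q9 
   q6    q10  q11  q12 
   q7     q4   q5   q6 
   q8     q7   q8   q9 
   q9    q10  q11  q12 
 * q10    q4   q5   q6 
 * q11    q7   q8   q9 
 * q12   q10  q11  q12 
(> = start, * = accepting)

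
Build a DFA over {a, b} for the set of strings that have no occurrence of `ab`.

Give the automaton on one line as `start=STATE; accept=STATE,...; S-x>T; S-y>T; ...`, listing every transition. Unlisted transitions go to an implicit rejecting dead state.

Track partial matches of the forbidden pattern `ab`. State s2 is a dead state reached once `ab` has occurred; every other state accepts. s0 means no part of `ab` is currently matched.
3 states suffice.
        a   b  
>* s0   s1  s0 
 * s1   s1  s2 
   s2   s2  s2 
(> = start, * = accepting)

start=s0; accept=s0,s1; s0-a>s1; s0-b>s0; s1-a>s1; s1-b>s2; s2-a>s2; s2-b>s2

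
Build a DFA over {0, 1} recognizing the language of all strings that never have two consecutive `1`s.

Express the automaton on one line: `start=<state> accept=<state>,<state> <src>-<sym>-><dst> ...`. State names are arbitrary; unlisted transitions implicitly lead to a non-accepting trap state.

Track partial matches of the forbidden pattern `11`. State q2 is a dead state reached once `11` has occurred; every other state accepts. q0 means no part of `11` is currently matched.
        0   1  
>* q0   q0  q1 
 * q1   q0  q2 
   q2   q2  q2 
(> = start, * = accepting)

start=q0 accept=q0,q1 q0-0->q0 q0-1->q1 q1-0->q0 q1-1->q2 q2-0->q2 q2-1->q2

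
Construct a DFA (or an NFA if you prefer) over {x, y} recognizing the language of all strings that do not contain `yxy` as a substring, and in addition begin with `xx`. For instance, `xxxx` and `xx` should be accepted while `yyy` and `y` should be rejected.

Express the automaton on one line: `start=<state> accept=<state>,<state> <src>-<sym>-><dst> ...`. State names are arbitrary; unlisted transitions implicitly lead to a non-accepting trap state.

start=A accept=D,E,F A-x->B A-y->C B-x->D B-y->C C-x->C C-y->C D-x->D D-y->E E-x->F E-y->E F-x->D F-y->C

Handle the two conditions separately and then intersect. One (4 states) tracks partial matches of the forbidden pattern `yxy`; the other (4 states) tracks whether the input so far still matches the prefix `xx`. Each combined state is a pair, one component from each; accept when both components accept. After merging equivalent states the machine shrinks.
With 6 states:
       x  y 
>  A   B  C 
   B   D  C 
   C   C  C 
 * D   D  E 
 * E   F  E 
 * F   D  C 
(> = start, * = accepting)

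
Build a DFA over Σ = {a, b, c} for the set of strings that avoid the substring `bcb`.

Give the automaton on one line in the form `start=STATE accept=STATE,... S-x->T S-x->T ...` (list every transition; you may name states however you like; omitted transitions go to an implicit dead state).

This is the complement of 'contains `bcb`'. Use the same substring-matching states — s0 through s3 holding how much of `bcb` has just been matched — but flip the accepting set: everything except the trap s3 accepts.
With 4 states:
        a   b   c  
>* s0   s0  s1  s0 
 * s1   s0  s1  s2 
 * s2   s0  s3  s0 
   s3   s3  s3  s3 
(> = start, * = accepting)

start=s0 accept=s0,s1,s2 s0-a->s0 s0-b->s1 s0-c->s0 s1-a->s0 s1-b->s1 s1-c->s2 s2-a->s0 s2-b->s3 s2-c->s0 s3-a->s3 s3-b->s3 s3-c->s3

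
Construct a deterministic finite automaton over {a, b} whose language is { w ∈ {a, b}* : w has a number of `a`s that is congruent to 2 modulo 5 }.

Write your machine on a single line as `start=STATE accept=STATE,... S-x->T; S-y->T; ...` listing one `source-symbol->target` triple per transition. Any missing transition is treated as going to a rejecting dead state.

The only thing that matters is how many `a`s have appeared, reduced mod 5. Use one state per residue: S0 for 0, …, S4 for 4. Reading `a` moves to the next residue; anything else stays put. S2 is accepting.
5 states suffice.
        a   b  
>  S0   S1  S0 
   S1   S2  S1 
 * S2   S3  S2 
   S3   S4  S3 
   S4   S0  S4 
(> = start, * = accepting)

start=S0; accept=S2; S0-a->S1; S0-b->S0; S1-a->S2; S1-b->S1; S2-a->S3; S2-b->S2; S3-a->S4; S3-b->S3; S4-a->S0; S4-b->S4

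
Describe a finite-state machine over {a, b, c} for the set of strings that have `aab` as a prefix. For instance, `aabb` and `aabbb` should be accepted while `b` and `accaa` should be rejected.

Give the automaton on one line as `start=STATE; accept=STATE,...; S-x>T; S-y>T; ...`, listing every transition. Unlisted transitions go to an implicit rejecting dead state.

start=s0; accept=s3; s0-a>s1; s0-b>s4; s0-c>s4; s1-a>s2; s1-b>s4; s1-c>s4; s2-a>s4; s2-b>s3; s2-c>s4; s3-a>s3; s3-b>s3; s3-c>s3; s4-a>s4; s4-b>s4; s4-c>s4

Check the first 3 symbols one by one: s0 through s2 record how many have matched `aab` so far; any wrong symbol goes to the dead state s4. After all 3 match we enter the accepting sink s3.
5 states suffice.
        a   b   c  
>  s0   s1  s4  s4 
   s1   s2  s4  s4 
   s2   s4  s3  s4 
 * s3   s3  s3  s3 
   s4   s4  s4  s4 
(> = start, * = accepting)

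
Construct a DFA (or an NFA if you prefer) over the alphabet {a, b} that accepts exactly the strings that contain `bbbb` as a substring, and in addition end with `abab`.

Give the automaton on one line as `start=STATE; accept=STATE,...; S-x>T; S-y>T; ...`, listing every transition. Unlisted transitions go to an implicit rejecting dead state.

start=q0; accept=q12; q0-a>q1; q0-b>q2; q1-a>q1; q1-b>q3; q2-a>q1; q2-b>q4; q3-a>q5; q3-b>q4; q4-a>q1; q4-b>q6; q5-a>q1; q5-b>q7; q6-a>q1; q6-b>q8; q7-a>q5; q7-b>q4; q8-a>q9; q8-b>q8; q9-a>q9; q9-b>q10; q10-a>q11; q10-b>q8; q11-a>q9; q11-b>q12; q12-a>q11; q12-b>q8

Run two small machines in parallel and take their product. The first has 5 states tracking whether and how much of `bbbb` has been seen; the second has 5 states tracking how much of the suffix `abab` has currently been matched. A product state is a pair (one from each), accepting exactly when both do.
A 13-state machine:
          a    b  
>  q0     q1   q2 
   q1     q1   q3 
   q2     q1   q4 
   q3     q5   q4 
   q4     q1   q6 
   q5     q1   q7 
   q6     q1   q8 
   q7     q5   q4 
   q8     q9   q8 
   q9     q9  q10 
   q10   q11   q8 
   q11    q9  q12 
 * q12   q11   q8 
(> = start, * = accepting)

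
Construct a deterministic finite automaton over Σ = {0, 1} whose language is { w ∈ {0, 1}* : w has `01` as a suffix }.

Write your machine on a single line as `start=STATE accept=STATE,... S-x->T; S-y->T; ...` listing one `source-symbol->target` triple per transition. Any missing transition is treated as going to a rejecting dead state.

Remember how much of `01` the current input suffix matches. State S0 means no match yet; S1 means the last symbol is `0`; S2 means the last 2 symbols are `01`. Only S2 accepts. On a mismatch, fall back to the longest proper suffix that is still a prefix of `01`.
A 3-state machine:
        0   1  
>  S0   S1  S0 
   S1   S1  S2 
 * S2   S1  S0 
(> = start, * = accepting)

start=S0; accept=S2; S0-0->S1; S0-1->S0; S1-0->S1; S1-1->S2; S2-0->S1; S2-1->S0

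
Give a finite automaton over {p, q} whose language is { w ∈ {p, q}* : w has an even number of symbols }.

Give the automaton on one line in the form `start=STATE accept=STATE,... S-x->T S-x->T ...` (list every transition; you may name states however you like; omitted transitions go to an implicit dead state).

Count input length modulo 2: every symbol advances one step around the cycle S0 → S1 → S0. Accept at S0.
A 2-state machine:
        p   q  
>* S0   S1  S1 
   S1   S0  S0 
(> = start, * = accepting)

start=S0 accept=S0 S0-p->S1 S0-q->S1 S1-p->S0 S1-q->S0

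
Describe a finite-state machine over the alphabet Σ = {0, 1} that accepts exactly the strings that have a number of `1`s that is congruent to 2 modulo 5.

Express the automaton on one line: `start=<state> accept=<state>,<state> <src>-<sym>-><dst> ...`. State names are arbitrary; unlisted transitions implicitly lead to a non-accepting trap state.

start=S0 accept=S2 S0-0->S0 S0-1->S1 S1-0->S1 S1-1->S2 S2-0->S2 S2-1->S3 S3-0->S3 S3-1->S4 S4-0->S4 S4-1->S0

Keep the running count of `1`s modulo 5: each `1` advances along the cycle S0 → S1 → S2 → S3 → S4 → S0 while other symbols loop. Accept at S2.
A 5-state machine:
        0   1  
>  S0   S0  S1 
   S1   S1  S2 
 * S2   S2  S3 
   S3   S3  S4 
   S4   S4  S0 
(> = start, * = accepting)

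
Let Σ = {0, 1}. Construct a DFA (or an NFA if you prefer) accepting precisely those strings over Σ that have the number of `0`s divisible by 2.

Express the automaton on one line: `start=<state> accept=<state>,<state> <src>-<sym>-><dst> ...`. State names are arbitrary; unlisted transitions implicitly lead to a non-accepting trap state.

Keep the running count of `0`s modulo 2: each `0` advances along the cycle S0 → S1 → S0 while other symbols loop. Accept at S0.
A 2-state machine:
        0   1  
>* S0   S1  S0 
   S1   S0  S1 
(> = start, * = accepting)

start=S0 accept=S0 S0-0->S1 S0-1->S0 S1-0->S0 S1-1->S1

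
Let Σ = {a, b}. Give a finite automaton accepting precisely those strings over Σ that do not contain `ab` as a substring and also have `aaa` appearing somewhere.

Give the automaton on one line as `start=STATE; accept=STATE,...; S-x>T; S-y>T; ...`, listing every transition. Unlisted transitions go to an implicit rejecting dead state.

Handle the two conditions separately and then intersect. One (3 states) tracks partial matches of the forbidden pattern `ab`; the other (4 states) tracks whether and how much of `aaa` has been seen. Each combined state is a pair, one component from each; accept when both components accept.
        a   b  
>  q0   q1  q0 
   q1   q2  q3 
   q2   q4  q3 
   q3   q5  q3 
 * q4   q4  q6 
   q5   q7  q3 
   q6   q6  q6 
   q7   q6  q3 
(> = start, * = accepting)

start=q0; accept=q4; q0-a>q1; q0-b>q0; q1-a>q2; q1-b>q3; q2-a>q4; q2-b>q3; q3-a>q5; q3-b>q3; q4-a>q4; q4-b>q6; q5-a>q7; q5-b>q3; q6-a>q6; q6-b>q6; q7-a>q6; q7-b>q3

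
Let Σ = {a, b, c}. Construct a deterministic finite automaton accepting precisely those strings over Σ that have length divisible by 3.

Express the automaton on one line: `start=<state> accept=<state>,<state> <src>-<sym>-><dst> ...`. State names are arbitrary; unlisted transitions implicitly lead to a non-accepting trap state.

start=q0 accept=q0 q0-a->q1 q0-b->q1 q0-c->q1 q1-a->q2 q1-b->q2 q1-c->q2 q2-a->q0 q2-b->q0 q2-c->q0

Only the length mod 3 matters, so use a 3-cycle: from any state, every input symbol moves to the next state, wrapping q2 back to q0. Mark q0 accepting.
3 states suffice.
        a   b   c  
>* q0   q1  q1  q1 
   q1   q2  q2  q2 
   q2   q0  q0  q0 
(> = start, * = accepting)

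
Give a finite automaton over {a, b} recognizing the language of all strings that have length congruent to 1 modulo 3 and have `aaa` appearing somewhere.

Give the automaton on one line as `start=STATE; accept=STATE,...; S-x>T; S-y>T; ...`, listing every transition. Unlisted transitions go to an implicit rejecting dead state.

start=q0; accept=q9; q0-a>q1; q0-b>q2; q1-a>q3; q1-b>q4; q2-a>q5; q2-b>q4; q3-a>q6; q3-b>q0; q4-a>q7; q4-b>q0; q5-a>q8; q5-b>q0; q6-a>q9; q6-b>q9; q7-a>q10; q7-b>q2; q8-a>q9; q8-b>q2; q9-a>q11; q9-b>q11; q10-a>q11; q10-b>q4; q11-a>q6; q11-b>q6

Build one automaton per condition and run them in lockstep. One (3 states) tracks the input length modulo 3; the other (4 states) tracks whether and how much of `aaa` has been seen. Each combined state is a pair, one component from each; accept when both components accept.
          a    b  
>  q0     q1   q2 
   q1     q3   q4 
   q2     q5   q4 
   q3     q6   q0 
   q4     q7   q0 
   q5     q8   q0 
   q6     q9   q9 
   q7    q10   q2 
   q8     q9   q2 
 * q9    q11  q11 
   q10   q11   q4 
   q11    q6   q6 
(> = start, * = accepting)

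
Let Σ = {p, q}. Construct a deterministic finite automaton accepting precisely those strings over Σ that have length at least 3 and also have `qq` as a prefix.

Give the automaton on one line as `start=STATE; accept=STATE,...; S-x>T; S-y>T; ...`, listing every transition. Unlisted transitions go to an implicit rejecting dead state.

Handle the two conditions separately and then intersect. One (5 states) tracks the input length, saturating at 4; the other (4 states) tracks whether the input so far still matches the prefix `qq`. Each combined state is a pair, one component from each; accept when both components accept. Equivalent product states are then merged.
       p  q 
>  A   B  C 
   B   B  B 
   C   B  D 
   D   E  E 
 * E   E  E 
(> = start, * = accepting)

start=A; accept=E; A-p>B; A-q>C; B-p>B; B-q>B; C-p>B; C-q>D; D-p>E; D-q>E; E-p>E; E-q>E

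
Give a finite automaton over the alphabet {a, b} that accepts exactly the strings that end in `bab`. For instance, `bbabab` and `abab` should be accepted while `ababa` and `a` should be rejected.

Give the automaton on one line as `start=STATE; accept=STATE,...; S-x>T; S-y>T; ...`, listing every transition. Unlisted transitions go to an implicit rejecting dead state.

Remember how much of `bab` the current input suffix matches. State s0 means no match yet; s1 means the last symbol is `b`; s2 means the last 2 symbols are `ba`; s3 means the last 3 symbols are `bab`. Only s3 accepts. On a mismatch, fall back to the longest proper suffix that is still a prefix of `bab`.
4 states suffice.
        a   b  
>  s0   s0  s1 
   s1   s2  s1 
   s2   s0  s3 
 * s3   s2  s1 
(> = start, * = accepting)

start=s0; accept=s3; s0-a>s0; s0-b>s1; s1-a>s2; s1-b>s1; s2-a>s0; s2-b>s3; s3-a>s2; s3-b>s1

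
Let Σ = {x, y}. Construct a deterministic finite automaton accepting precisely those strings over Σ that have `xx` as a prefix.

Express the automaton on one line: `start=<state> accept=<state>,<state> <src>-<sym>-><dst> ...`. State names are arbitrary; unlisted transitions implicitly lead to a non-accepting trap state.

start=s0 accept=s2 s0-x->s1 s0-y->s3 s1-x->s2 s1-y->s3 s2-x->s2 s2-y->s2 s3-x->s3 s3-y->s3

Check the first 2 symbols one by one: s0 through s1 record how many have matched `xx` so far; any wrong symbol goes to the dead state s3. After all 2 match we enter the accepting sink s2.
A 4-state machine:
        x   y  
>  s0   s1  s3 
   s1   s2  s3 
 * s2   s2  s2 
   s3   s3  s3 
(> = start, * = accepting)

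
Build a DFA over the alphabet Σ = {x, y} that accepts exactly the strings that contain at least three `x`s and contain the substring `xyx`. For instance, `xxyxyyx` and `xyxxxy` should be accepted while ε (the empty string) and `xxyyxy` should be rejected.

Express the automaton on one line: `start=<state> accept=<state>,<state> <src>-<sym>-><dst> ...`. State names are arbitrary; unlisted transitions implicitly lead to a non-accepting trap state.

Run two small machines in parallel and take their product. The first has 5 states tracking the count of `x`s, saturating at 4; the second has 4 states tracking whether and how much of `xyx` has been seen. A product state is a pair (one from each), accepting exactly when both do. Equivalent product states are then merged.
8 states suffice.
        x   y  
>  q0   q1  q0 
   q1   q2  q3 
   q2   q2  q4 
   q3   q5  q6 
   q4   q7  q6 
   q5   q7  q5 
   q6   q2  q6 
 * q7   q7  q7 
(> = start, * = accepting)

start=q0 accept=q7 q0-x->q1 q0-y->q0 q1-x->q2 q1-y->q3 q2-x->q2 q2-y->q4 q3-x->q5 q3-y->q6 q4-x->q7 q4-y->q6 q5-x->q7 q5-y->q5 q6-x->q2 q6-y->q6 q7-x->q7 q7-y->q7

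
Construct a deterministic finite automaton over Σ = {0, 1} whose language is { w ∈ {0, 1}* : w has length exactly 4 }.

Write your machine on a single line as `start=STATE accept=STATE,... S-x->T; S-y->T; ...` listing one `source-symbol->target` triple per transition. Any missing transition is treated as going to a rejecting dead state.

start=A; accept=E; A-0->B; A-1->B; B-0->C; B-1->C; C-0->D; C-1->D; D-0->E; D-1->E; E-0->F; E-1->F; F-0->F; F-1->F

We only need to distinguish lengths 0, 1, …, 4, and '>4'. Chain A → B → C → D → E → F on every symbol, with F looping. Accepting states: {E}.
With 6 states:
       0  1 
>  A   B  B 
   B   C  C 
   C   D  D 
   D   E  E 
 * E   F  F 
   F   F  F 
(> = start, * = accepting)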